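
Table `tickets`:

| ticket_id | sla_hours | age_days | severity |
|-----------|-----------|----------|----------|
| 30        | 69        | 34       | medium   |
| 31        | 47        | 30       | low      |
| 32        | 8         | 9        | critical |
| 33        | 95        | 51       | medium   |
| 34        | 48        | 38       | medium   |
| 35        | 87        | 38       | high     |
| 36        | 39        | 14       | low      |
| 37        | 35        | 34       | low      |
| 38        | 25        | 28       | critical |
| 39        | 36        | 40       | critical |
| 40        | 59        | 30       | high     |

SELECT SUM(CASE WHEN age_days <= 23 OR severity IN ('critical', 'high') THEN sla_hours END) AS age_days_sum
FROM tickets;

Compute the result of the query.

254

ticket_id=30: ✗
ticket_id=31: ✗
ticket_id=32: ✓ → 8
ticket_id=33: ✗
ticket_id=34: ✗
ticket_id=35: ✓ → 87
ticket_id=36: ✓ → 39
ticket_id=37: ✗
ticket_id=38: ✓ → 25
ticket_id=39: ✓ → 36
ticket_id=40: ✓ → 59
age_days_sum = 8 + 87 + 39 + 25 + 36 + 59 = 254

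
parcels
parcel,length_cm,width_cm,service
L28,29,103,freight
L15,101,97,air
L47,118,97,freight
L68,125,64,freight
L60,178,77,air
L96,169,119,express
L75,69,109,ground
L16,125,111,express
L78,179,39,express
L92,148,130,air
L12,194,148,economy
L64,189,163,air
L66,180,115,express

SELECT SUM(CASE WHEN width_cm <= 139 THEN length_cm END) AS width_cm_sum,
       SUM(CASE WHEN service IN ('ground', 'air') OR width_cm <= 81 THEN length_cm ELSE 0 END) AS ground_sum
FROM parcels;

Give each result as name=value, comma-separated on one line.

width_cm_sum=1421, ground_sum=989

[width_cm_sum: width_cm <= 139]
parcel=L28: ✓ → 29
parcel=L15: ✓ → 101
parcel=L47: ✓ → 118
parcel=L68: ✓ → 125
parcel=L60: ✓ → 178
parcel=L96: ✓ → 169
parcel=L75: ✓ → 69
parcel=L16: ✓ → 125
parcel=L78: ✓ → 179
parcel=L92: ✓ → 148
parcel=L12: ✗
parcel=L64: ✗
parcel=L66: ✓ → 180
width_cm_sum = 29 + 101 + 118 + 125 + 178 + 169 + 69 + 125 + 179 + 148 + 180 = 1421
—
[ground_sum: service IN ('ground', 'air') OR width_cm <= 81]
parcel=L28: ✗
parcel=L15: ✓ → 101
parcel=L47: ✗
parcel=L68: ✓ → 125
parcel=L60: ✓ → 178
parcel=L96: ✗
parcel=L75: ✓ → 69
parcel=L16: ✗
parcel=L78: ✓ → 179
parcel=L92: ✓ → 148
parcel=L12: ✗
parcel=L64: ✓ → 189
parcel=L66: ✗
ground_sum = 101 + 125 + 178 + 69 + 179 + 148 + 189 = 989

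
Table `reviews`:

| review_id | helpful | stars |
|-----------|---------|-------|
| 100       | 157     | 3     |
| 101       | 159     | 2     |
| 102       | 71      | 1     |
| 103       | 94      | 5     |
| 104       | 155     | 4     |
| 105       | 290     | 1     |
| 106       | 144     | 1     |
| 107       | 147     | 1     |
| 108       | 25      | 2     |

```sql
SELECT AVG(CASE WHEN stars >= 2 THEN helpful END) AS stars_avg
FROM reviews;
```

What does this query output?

review_id=100: ✓ → 157
review_id=101: ✓ → 159
review_id=102: ✗
review_id=103: ✓ → 94
review_id=104: ✓ → 155
review_id=105: ✗
review_id=106: ✗
review_id=107: ✗
review_id=108: ✓ → 25
stars_avg = (157 + 159 + 94 + 155 + 25) / 5 = 118

118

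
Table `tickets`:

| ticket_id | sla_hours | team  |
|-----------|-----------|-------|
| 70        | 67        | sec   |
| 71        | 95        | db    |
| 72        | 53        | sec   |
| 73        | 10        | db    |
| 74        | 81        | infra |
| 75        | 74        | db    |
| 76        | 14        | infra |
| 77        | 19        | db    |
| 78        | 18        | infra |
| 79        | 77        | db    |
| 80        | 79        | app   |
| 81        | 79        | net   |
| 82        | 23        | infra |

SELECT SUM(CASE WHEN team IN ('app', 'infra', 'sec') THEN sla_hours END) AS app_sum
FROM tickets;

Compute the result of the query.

ticket_id=70: ✓ → 67
ticket_id=71: ✗
ticket_id=72: ✓ → 53
ticket_id=73: ✗
ticket_id=74: ✓ → 81
ticket_id=75: ✗
ticket_id=76: ✓ → 14
ticket_id=77: ✗
ticket_id=78: ✓ → 18
ticket_id=79: ✗
ticket_id=80: ✓ → 79
ticket_id=81: ✗
ticket_id=82: ✓ → 23
app_sum = 67 + 53 + 81 + 14 + 18 + 79 + 23 = 335

335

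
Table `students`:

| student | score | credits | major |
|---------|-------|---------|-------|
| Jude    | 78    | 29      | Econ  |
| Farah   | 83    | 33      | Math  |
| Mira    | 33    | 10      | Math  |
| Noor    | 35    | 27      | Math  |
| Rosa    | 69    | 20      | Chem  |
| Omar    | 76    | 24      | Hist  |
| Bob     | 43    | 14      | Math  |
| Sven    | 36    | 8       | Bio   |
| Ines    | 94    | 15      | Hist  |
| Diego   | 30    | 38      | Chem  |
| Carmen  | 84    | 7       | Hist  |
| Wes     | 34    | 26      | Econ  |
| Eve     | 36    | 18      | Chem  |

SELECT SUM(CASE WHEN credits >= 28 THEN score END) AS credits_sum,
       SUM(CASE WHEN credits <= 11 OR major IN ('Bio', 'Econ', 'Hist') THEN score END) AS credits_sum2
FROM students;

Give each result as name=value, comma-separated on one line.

[credits_sum: credits >= 28]
student=Jude: ✓ → 78
student=Farah: ✓ → 83
student=Mira: ✗
student=Noor: ✗
student=Rosa: ✗
student=Omar: ✗
student=Bob: ✗
student=Sven: ✗
student=Ines: ✗
student=Diego: ✓ → 30
student=Carmen: ✗
student=Wes: ✗
student=Eve: ✗
credits_sum = 78 + 83 + 30 = 191
—
[credits_sum2: credits <= 11 OR major IN ('Bio', 'Econ', 'Hist')]
student=Jude: ✓ → 78
student=Farah: ✗
student=Mira: ✓ → 33
student=Noor: ✗
student=Rosa: ✗
student=Omar: ✓ → 76
student=Bob: ✗
student=Sven: ✓ → 36
student=Ines: ✓ → 94
student=Diego: ✗
student=Carmen: ✓ → 84
student=Wes: ✓ → 34
student=Eve: ✗
credits_sum2 = 78 + 33 + 76 + 36 + 94 + 84 + 34 = 435

credits_sum=191, credits_sum2=435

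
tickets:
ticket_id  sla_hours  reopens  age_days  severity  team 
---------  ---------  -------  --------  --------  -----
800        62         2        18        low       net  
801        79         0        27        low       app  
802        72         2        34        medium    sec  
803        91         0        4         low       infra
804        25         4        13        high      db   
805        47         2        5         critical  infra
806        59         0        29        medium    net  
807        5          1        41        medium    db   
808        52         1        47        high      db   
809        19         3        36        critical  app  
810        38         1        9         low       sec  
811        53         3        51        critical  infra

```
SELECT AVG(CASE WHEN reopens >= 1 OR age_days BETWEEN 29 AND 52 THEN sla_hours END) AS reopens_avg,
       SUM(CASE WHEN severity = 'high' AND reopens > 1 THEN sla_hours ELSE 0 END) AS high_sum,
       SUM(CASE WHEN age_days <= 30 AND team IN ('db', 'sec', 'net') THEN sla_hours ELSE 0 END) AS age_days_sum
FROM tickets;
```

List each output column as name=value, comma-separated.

reopens_avg=43.2, high_sum=25, age_days_sum=184

[reopens_avg: reopens >= 1 OR age_days BETWEEN 29 AND 52]
ticket_id=800: ✓ → 62
ticket_id=801: ✗
ticket_id=802: ✓ → 72
ticket_id=803: ✗
ticket_id=804: ✓ → 25
ticket_id=805: ✓ → 47
ticket_id=806: ✓ → 59
ticket_id=807: ✓ → 5
ticket_id=808: ✓ → 52
ticket_id=809: ✓ → 19
ticket_id=810: ✓ → 38
ticket_id=811: ✓ → 53
reopens_avg = (62 + 72 + 25 + 47 + 59 + 5 + 52 + 19 + 38 + 53) / 10 = 43.2
—
[high_sum: severity = 'high' AND reopens > 1]
ticket_id=800: ✗
ticket_id=801: ✗
ticket_id=802: ✗
ticket_id=803: ✗
ticket_id=804: ✓ → 25
ticket_id=805: ✗
ticket_id=806: ✗
ticket_id=807: ✗
ticket_id=808: ✗
ticket_id=809: ✗
ticket_id=810: ✗
ticket_id=811: ✗
high_sum = 25
—
[age_days_sum: age_days <= 30 AND team IN ('db', 'sec', 'net')]
ticket_id=800: ✓ → 62
ticket_id=801: ✗
ticket_id=802: ✗
ticket_id=803: ✗
ticket_id=804: ✓ → 25
ticket_id=805: ✗
ticket_id=806: ✓ → 59
ticket_id=807: ✗
ticket_id=808: ✗
ticket_id=809: ✗
ticket_id=810: ✓ → 38
ticket_id=811: ✗
age_days_sum = 62 + 25 + 59 + 38 = 184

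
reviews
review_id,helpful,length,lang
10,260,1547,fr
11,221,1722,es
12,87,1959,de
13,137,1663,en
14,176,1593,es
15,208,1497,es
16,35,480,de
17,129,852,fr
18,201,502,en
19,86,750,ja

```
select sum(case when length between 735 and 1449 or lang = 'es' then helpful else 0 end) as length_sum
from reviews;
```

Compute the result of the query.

review_id=10: ✗
review_id=11: ✓ → 221
review_id=12: ✗
review_id=13: ✗
review_id=14: ✓ → 176
review_id=15: ✓ → 208
review_id=16: ✗
review_id=17: ✓ → 129
review_id=18: ✗
review_id=19: ✓ → 86
length_sum = 221 + 176 + 208 + 129 + 86 = 820

820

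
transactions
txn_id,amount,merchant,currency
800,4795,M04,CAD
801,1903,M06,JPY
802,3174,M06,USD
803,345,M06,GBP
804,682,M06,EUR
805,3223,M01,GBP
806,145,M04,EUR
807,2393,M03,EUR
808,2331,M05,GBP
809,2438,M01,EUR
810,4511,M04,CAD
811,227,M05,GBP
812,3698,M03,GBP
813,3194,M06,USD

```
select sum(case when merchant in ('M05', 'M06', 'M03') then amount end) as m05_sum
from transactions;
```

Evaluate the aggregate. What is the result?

txn_id=800: ✗
txn_id=801: ✓ → 1903
txn_id=802: ✓ → 3174
txn_id=803: ✓ → 345
txn_id=804: ✓ → 682
txn_id=805: ✗
txn_id=806: ✗
txn_id=807: ✓ → 2393
txn_id=808: ✓ → 2331
txn_id=809: ✗
txn_id=810: ✗
txn_id=811: ✓ → 227
txn_id=812: ✓ → 3698
txn_id=813: ✓ → 3194
m05_sum = 1903 + 3174 + 345 + 682 + 2393 + 2331 + 227 + 3698 + 3194 = 17947

17947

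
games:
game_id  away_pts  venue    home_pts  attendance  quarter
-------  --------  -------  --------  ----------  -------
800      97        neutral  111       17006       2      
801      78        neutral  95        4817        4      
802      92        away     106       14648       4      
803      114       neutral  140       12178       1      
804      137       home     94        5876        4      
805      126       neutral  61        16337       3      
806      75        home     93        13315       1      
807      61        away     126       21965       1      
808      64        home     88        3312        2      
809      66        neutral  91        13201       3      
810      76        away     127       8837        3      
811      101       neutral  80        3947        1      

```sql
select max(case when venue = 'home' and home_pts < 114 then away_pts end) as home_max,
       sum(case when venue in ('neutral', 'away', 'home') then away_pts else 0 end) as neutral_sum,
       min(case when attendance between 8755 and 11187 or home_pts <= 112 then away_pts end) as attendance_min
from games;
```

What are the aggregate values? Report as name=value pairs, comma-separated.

home_max=137, neutral_sum=1087, attendance_min=64

[home_max: venue = 'home' and home_pts < 114]
game_id=800: ✗
game_id=801: ✗
game_id=802: ✗
game_id=803: ✗
game_id=804: ✓ → 137
game_id=805: ✗
game_id=806: ✓ → 75
game_id=807: ✗
game_id=808: ✓ → 64
game_id=809: ✗
game_id=810: ✗
game_id=811: ✗
home_max = MAX(137, 75, 64) = 137
—
[neutral_sum: venue in ('neutral', 'away', 'home')]
game_id=800: ✓ → 97
game_id=801: ✓ → 78
game_id=802: ✓ → 92
game_id=803: ✓ → 114
game_id=804: ✓ → 137
game_id=805: ✓ → 126
game_id=806: ✓ → 75
game_id=807: ✓ → 61
game_id=808: ✓ → 64
game_id=809: ✓ → 66
game_id=810: ✓ → 76
game_id=811: ✓ → 101
neutral_sum = 97 + 78 + 92 + 114 + 137 + 126 + 75 + 61 + 64 + 66 + 76 + 101 = 1087
—
[attendance_min: attendance between 8755 and 11187 or home_pts <= 112]
game_id=800: ✓ → 97
game_id=801: ✓ → 78
game_id=802: ✓ → 92
game_id=803: ✗
game_id=804: ✓ → 137
game_id=805: ✓ → 126
game_id=806: ✓ → 75
game_id=807: ✗
game_id=808: ✓ → 64
game_id=809: ✓ → 66
game_id=810: ✓ → 76
game_id=811: ✓ → 101
attendance_min = MIN(97, 78, 92, 137, 126, 75, 64, 66, 76, 101) = 64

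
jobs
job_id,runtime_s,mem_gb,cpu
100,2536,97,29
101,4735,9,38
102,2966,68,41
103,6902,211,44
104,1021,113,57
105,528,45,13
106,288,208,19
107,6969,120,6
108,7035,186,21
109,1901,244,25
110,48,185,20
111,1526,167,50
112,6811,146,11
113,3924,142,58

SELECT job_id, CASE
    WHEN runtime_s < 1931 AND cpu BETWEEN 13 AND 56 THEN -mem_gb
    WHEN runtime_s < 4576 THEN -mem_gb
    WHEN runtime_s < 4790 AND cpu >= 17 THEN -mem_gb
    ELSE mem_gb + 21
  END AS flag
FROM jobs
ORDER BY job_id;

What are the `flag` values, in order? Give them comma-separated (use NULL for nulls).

-97, -9, -68, 232, -113, -45, -208, 141, 207, -244, -185, -167, 167, -142

job_id=100: runtime_s < 4576 → -97
job_id=101: runtime_s < 4790 AND cpu >= 17 → -9
job_id=102: runtime_s < 4576 → -68
job_id=103: ELSE → 232
job_id=104: runtime_s < 4576 → -113
job_id=105: runtime_s < 1931 AND cpu BETWEEN 13 AND 56 → -45
job_id=106: runtime_s < 1931 AND cpu BETWEEN 13 AND 56 → -208
job_id=107: ELSE → 141
job_id=108: ELSE → 207
job_id=109: runtime_s < 1931 AND cpu BETWEEN 13 AND 56 → -244
job_id=110: runtime_s < 1931 AND cpu BETWEEN 13 AND 56 → -185
job_id=111: runtime_s < 1931 AND cpu BETWEEN 13 AND 56 → -167
job_id=112: ELSE → 167
job_id=113: runtime_s < 4576 → -142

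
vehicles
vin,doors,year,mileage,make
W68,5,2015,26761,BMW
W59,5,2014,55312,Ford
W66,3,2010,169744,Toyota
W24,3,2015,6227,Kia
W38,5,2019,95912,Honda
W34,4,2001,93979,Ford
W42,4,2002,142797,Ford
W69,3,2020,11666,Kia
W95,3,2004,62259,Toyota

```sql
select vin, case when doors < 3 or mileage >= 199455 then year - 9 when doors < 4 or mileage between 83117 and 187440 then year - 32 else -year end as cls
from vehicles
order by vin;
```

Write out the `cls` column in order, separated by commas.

1983, 1969, 1987, 1970, -2014, 1978, -2015, 1988, 1972

vin=W24: doors < 4 or mileage between 83117 and 187440 → 1983
vin=W34: doors < 4 or mileage between 83117 and 187440 → 1969
vin=W38: doors < 4 or mileage between 83117 and 187440 → 1987
vin=W42: doors < 4 or mileage between 83117 and 187440 → 1970
vin=W59: ELSE → -2014
vin=W66: doors < 4 or mileage between 83117 and 187440 → 1978
vin=W68: ELSE → -2015
vin=W69: doors < 4 or mileage between 83117 and 187440 → 1988
vin=W95: doors < 4 or mileage between 83117 and 187440 → 1972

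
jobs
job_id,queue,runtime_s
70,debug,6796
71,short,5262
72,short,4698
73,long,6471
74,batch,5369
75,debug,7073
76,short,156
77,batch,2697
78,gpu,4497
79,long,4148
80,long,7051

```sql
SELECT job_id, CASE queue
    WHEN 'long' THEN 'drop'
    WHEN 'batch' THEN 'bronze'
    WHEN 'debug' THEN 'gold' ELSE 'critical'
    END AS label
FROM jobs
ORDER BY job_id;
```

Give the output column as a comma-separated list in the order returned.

gold, critical, critical, drop, bronze, gold, critical, bronze, critical, drop, drop

job_id=70: queue='debug' → gold
job_id=71: ELSE → critical
job_id=72: ELSE → critical
job_id=73: queue='long' → drop
job_id=74: queue='batch' → bronze
job_id=75: queue='debug' → gold
job_id=76: ELSE → critical
job_id=77: queue='batch' → bronze
job_id=78: ELSE → critical
job_id=79: queue='long' → drop
job_id=80: queue='long' → drop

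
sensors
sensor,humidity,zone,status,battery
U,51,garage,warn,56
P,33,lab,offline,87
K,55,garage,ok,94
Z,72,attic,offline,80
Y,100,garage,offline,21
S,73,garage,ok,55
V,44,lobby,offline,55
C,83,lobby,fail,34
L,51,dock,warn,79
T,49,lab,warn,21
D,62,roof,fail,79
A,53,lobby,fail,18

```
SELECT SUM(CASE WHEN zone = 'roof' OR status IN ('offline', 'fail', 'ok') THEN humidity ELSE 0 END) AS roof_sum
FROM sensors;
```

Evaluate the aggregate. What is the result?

575

sensor=U: ✗
sensor=P: ✓ → 33
sensor=K: ✓ → 55
sensor=Z: ✓ → 72
sensor=Y: ✓ → 100
sensor=S: ✓ → 73
sensor=V: ✓ → 44
sensor=C: ✓ → 83
sensor=L: ✗
sensor=T: ✗
sensor=D: ✓ → 62
sensor=A: ✓ → 53
roof_sum = 33 + 55 + 72 + 100 + 73 + 44 + 83 + 62 + 53 = 575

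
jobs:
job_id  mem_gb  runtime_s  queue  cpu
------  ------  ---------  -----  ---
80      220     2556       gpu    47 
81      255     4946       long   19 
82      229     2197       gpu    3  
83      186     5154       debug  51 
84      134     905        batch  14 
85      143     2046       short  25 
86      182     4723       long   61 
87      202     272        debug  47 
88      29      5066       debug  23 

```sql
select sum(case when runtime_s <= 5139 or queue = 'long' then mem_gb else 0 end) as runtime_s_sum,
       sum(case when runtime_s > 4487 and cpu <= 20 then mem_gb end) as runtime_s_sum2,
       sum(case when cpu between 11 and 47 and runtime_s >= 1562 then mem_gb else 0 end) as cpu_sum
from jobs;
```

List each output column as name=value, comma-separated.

runtime_s_sum=1394, runtime_s_sum2=255, cpu_sum=647

[runtime_s_sum: runtime_s <= 5139 or queue = 'long']
job_id=80: ✓ → 220
job_id=81: ✓ → 255
job_id=82: ✓ → 229
job_id=83: ✗
job_id=84: ✓ → 134
job_id=85: ✓ → 143
job_id=86: ✓ → 182
job_id=87: ✓ → 202
job_id=88: ✓ → 29
runtime_s_sum = 220 + 255 + 229 + 134 + 143 + 182 + 202 + 29 = 1394
—
[runtime_s_sum2: runtime_s > 4487 and cpu <= 20]
job_id=80: ✗
job_id=81: ✓ → 255
job_id=82: ✗
job_id=83: ✗
job_id=84: ✗
job_id=85: ✗
job_id=86: ✗
job_id=87: ✗
job_id=88: ✗
runtime_s_sum2 = 255
—
[cpu_sum: cpu between 11 and 47 and runtime_s >= 1562]
job_id=80: ✓ → 220
job_id=81: ✓ → 255
job_id=82: ✗
job_id=83: ✗
job_id=84: ✗
job_id=85: ✓ → 143
job_id=86: ✗
job_id=87: ✗
job_id=88: ✓ → 29
cpu_sum = 220 + 255 + 143 + 29 = 647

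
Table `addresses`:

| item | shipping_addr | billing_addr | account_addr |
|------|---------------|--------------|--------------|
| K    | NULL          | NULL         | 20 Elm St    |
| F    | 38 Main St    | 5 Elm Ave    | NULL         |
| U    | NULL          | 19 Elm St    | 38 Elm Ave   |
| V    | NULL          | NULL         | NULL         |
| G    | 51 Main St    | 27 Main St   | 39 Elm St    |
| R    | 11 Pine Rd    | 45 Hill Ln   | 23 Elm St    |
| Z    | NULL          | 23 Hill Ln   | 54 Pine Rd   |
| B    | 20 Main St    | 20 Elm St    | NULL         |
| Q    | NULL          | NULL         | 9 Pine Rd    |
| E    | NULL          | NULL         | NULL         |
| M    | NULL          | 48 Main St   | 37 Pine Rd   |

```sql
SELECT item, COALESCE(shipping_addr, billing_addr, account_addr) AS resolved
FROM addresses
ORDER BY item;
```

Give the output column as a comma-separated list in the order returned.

item=B: shipping_addr=20 Main St → 20 Main St
item=E: shipping_addr=NULL, billing_addr=NULL, account_addr=NULL (all NULL) → NULL
item=F: shipping_addr=38 Main St → 38 Main St
item=G: shipping_addr=51 Main St → 51 Main St
item=K: shipping_addr=NULL, billing_addr=NULL, account_addr=20 Elm St → 20 Elm St
item=M: shipping_addr=NULL, billing_addr=48 Main St → 48 Main St
item=Q: shipping_addr=NULL, billing_addr=NULL, account_addr=9 Pine Rd → 9 Pine Rd
item=R: shipping_addr=11 Pine Rd → 11 Pine Rd
item=U: shipping_addr=NULL, billing_addr=19 Elm St → 19 Elm St
item=V: shipping_addr=NULL, billing_addr=NULL, account_addr=NULL (all NULL) → NULL
item=Z: shipping_addr=NULL, billing_addr=23 Hill Ln → 23 Hill Ln

20 Main St, NULL, 38 Main St, 51 Main St, 20 Elm St, 48 Main St, 9 Pine Rd, 11 Pine Rd, 19 Elm St, NULL, 23 Hill Ln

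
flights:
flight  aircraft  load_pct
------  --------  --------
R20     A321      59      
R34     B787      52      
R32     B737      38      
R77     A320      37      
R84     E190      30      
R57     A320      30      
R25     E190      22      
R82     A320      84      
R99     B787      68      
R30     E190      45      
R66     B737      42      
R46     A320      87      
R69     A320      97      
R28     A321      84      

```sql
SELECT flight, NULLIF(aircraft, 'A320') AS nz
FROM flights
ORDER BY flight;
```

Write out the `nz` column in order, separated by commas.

flight=R20: aircraft=A321 vs A320: differ → A321
flight=R25: aircraft=E190 vs A320: differ → E190
flight=R28: aircraft=A321 vs A320: differ → A321
flight=R30: aircraft=E190 vs A320: differ → E190
flight=R32: aircraft=B737 vs A320: differ → B737
flight=R34: aircraft=B787 vs A320: differ → B787
flight=R46: aircraft=A320 vs A320: equal → NULL
flight=R57: aircraft=A320 vs A320: equal → NULL
flight=R66: aircraft=B737 vs A320: differ → B737
flight=R69: aircraft=A320 vs A320: equal → NULL
flight=R77: aircraft=A320 vs A320: equal → NULL
flight=R82: aircraft=A320 vs A320: equal → NULL
flight=R84: aircraft=E190 vs A320: differ → E190
flight=R99: aircraft=B787 vs A320: differ → B787

A321, E190, A321, E190, B737, B787, NULL, NULL, B737, NULL, NULL, NULL, E190, B787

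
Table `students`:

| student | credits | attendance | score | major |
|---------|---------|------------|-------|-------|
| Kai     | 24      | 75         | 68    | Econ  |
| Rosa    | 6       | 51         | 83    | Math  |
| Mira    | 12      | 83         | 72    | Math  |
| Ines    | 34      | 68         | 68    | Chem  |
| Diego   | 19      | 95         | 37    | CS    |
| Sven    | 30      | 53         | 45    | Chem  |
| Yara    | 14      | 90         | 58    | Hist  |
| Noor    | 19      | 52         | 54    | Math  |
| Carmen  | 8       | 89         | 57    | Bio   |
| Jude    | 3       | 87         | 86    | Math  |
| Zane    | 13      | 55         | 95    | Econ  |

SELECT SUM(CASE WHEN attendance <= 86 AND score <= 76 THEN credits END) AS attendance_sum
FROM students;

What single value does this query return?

student=Kai: ✓ → 24
student=Rosa: ✗
student=Mira: ✓ → 12
student=Ines: ✓ → 34
student=Diego: ✗
student=Sven: ✓ → 30
student=Yara: ✗
student=Noor: ✓ → 19
student=Carmen: ✗
student=Jude: ✗
student=Zane: ✗
attendance_sum = 24 + 12 + 34 + 30 + 19 = 119

119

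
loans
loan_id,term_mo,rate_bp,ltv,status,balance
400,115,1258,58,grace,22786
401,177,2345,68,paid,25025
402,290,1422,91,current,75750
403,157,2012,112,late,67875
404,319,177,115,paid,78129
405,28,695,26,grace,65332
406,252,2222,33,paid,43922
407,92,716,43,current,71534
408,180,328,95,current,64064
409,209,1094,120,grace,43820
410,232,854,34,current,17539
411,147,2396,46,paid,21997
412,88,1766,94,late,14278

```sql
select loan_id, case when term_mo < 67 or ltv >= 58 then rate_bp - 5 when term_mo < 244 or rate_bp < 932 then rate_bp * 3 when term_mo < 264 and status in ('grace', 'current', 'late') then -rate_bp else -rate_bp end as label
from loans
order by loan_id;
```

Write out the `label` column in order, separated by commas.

1253, 2340, 1417, 2007, 172, 690, -2222, 2148, 323, 1089, 2562, 7188, 1761

loan_id=400: term_mo < 67 or ltv >= 58 → 1253
loan_id=401: term_mo < 67 or ltv >= 58 → 2340
loan_id=402: term_mo < 67 or ltv >= 58 → 1417
loan_id=403: term_mo < 67 or ltv >= 58 → 2007
loan_id=404: term_mo < 67 or ltv >= 58 → 172
loan_id=405: term_mo < 67 or ltv >= 58 → 690
loan_id=406: ELSE → -2222
loan_id=407: term_mo < 244 or rate_bp < 932 → 2148
loan_id=408: term_mo < 67 or ltv >= 58 → 323
loan_id=409: term_mo < 67 or ltv >= 58 → 1089
loan_id=410: term_mo < 244 or rate_bp < 932 → 2562
loan_id=411: term_mo < 244 or rate_bp < 932 → 7188
loan_id=412: term_mo < 67 or ltv >= 58 → 1761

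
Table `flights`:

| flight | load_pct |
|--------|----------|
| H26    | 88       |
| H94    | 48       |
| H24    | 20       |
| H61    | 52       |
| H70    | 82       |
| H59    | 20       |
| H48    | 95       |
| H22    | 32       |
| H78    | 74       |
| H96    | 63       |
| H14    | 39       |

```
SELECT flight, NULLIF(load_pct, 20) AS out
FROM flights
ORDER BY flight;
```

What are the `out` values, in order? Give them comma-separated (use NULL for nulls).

39, 32, NULL, 88, 95, NULL, 52, 82, 74, 48, 63

flight=H14: load_pct=39 vs 20: differ → 39
flight=H22: load_pct=32 vs 20: differ → 32
flight=H24: load_pct=20 vs 20: equal → NULL
flight=H26: load_pct=88 vs 20: differ → 88
flight=H48: load_pct=95 vs 20: differ → 95
flight=H59: load_pct=20 vs 20: equal → NULL
flight=H61: load_pct=52 vs 20: differ → 52
flight=H70: load_pct=82 vs 20: differ → 82
flight=H78: load_pct=74 vs 20: differ → 74
flight=H94: load_pct=48 vs 20: differ → 48
flight=H96: load_pct=63 vs 20: differ → 63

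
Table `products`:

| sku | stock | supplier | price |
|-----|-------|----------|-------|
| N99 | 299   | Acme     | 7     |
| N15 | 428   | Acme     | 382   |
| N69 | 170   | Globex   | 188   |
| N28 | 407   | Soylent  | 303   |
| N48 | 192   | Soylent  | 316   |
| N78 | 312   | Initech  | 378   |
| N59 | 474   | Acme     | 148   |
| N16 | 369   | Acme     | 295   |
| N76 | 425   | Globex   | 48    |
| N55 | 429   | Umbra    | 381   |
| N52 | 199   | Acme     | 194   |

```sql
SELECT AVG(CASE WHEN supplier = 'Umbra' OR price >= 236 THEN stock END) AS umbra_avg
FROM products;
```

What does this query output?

sku=N99: ✗
sku=N15: ✓ → 428
sku=N69: ✗
sku=N28: ✓ → 407
sku=N48: ✓ → 192
sku=N78: ✓ → 312
sku=N59: ✗
sku=N16: ✓ → 369
sku=N76: ✗
sku=N55: ✓ → 429
sku=N52: ✗
umbra_avg = (428 + 407 + 192 + 312 + 369 + 429) / 6 = 356.1666666667

356.1666666667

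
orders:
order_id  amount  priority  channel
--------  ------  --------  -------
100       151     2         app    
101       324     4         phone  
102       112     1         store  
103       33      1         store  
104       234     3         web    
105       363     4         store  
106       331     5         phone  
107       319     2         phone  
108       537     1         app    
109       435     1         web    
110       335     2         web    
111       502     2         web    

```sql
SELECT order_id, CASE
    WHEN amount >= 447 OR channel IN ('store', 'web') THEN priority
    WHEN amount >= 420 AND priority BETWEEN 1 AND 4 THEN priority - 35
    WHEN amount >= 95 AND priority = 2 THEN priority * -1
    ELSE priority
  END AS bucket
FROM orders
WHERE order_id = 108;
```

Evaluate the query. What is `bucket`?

1

order_id = 108: amount=537, priority=1, channel=app.
amount >= 447 OR channel IN ('store', 'web') → true → 1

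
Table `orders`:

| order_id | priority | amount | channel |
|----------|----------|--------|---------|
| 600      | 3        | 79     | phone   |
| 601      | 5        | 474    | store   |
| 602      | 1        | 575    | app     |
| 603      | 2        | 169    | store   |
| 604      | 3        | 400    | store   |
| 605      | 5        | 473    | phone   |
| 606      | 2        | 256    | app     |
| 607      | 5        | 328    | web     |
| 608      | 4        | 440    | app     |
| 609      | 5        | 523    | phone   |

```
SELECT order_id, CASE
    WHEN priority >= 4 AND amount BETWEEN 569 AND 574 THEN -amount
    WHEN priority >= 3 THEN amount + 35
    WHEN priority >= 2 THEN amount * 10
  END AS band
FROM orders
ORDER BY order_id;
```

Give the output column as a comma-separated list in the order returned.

114, 509, NULL, 1690, 435, 508, 2560, 363, 475, 558

order_id=600: priority >= 3 → 114
order_id=601: priority >= 3 → 509
order_id=602: (no match → NULL) → NULL
order_id=603: priority >= 2 → 1690
order_id=604: priority >= 3 → 435
order_id=605: priority >= 3 → 508
order_id=606: priority >= 2 → 2560
order_id=607: priority >= 3 → 363
order_id=608: priority >= 3 → 475
order_id=609: priority >= 3 → 558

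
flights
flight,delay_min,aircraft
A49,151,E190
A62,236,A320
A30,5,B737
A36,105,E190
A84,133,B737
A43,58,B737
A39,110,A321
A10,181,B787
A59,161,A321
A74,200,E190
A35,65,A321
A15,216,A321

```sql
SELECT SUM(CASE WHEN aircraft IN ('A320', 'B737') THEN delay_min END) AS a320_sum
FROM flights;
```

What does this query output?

432

flight=A49: ✗
flight=A62: ✓ → 236
flight=A30: ✓ → 5
flight=A36: ✗
flight=A84: ✓ → 133
flight=A43: ✓ → 58
flight=A39: ✗
flight=A10: ✗
flight=A59: ✗
flight=A74: ✗
flight=A35: ✗
flight=A15: ✗
a320_sum = 236 + 5 + 133 + 58 = 432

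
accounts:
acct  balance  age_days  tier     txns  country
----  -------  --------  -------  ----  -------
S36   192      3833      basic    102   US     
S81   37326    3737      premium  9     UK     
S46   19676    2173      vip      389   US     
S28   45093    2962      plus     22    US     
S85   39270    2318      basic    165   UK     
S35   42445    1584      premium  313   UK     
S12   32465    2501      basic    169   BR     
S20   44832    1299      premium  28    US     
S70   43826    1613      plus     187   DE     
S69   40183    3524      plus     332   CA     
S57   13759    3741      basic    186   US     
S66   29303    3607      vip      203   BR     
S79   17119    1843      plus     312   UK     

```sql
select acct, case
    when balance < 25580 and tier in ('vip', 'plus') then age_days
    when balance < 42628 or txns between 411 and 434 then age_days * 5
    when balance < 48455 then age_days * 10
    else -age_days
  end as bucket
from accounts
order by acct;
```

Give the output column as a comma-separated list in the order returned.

acct=S12: balance < 42628 or txns between 411 and 434 → 12505
acct=S20: balance < 48455 → 12990
acct=S28: balance < 48455 → 29620
acct=S35: balance < 42628 or txns between 411 and 434 → 7920
acct=S36: balance < 42628 or txns between 411 and 434 → 19165
acct=S46: balance < 25580 and tier in ('vip', 'plus') → 2173
acct=S57: balance < 42628 or txns between 411 and 434 → 18705
acct=S66: balance < 42628 or txns between 411 and 434 → 18035
acct=S69: balance < 42628 or txns between 411 and 434 → 17620
acct=S70: balance < 48455 → 16130
acct=S79: balance < 25580 and tier in ('vip', 'plus') → 1843
acct=S81: balance < 42628 or txns between 411 and 434 → 18685
acct=S85: balance < 42628 or txns between 411 and 434 → 11590

12505, 12990, 29620, 7920, 19165, 2173, 18705, 18035, 17620, 16130, 1843, 18685, 11590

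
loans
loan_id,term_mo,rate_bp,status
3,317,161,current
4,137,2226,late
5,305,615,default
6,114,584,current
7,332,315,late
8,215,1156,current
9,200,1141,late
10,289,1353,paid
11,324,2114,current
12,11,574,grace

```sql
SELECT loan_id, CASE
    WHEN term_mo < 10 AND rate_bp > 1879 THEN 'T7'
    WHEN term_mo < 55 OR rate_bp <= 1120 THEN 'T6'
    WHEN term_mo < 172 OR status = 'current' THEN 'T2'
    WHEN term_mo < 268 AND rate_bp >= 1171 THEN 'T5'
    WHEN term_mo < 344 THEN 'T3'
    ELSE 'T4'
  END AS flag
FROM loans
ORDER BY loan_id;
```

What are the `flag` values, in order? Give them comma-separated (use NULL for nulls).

T6, T2, T6, T6, T6, T2, T3, T3, T2, T6

loan_id=3: term_mo < 55 OR rate_bp <= 1120 → T6
loan_id=4: term_mo < 172 OR status = 'current' → T2
loan_id=5: term_mo < 55 OR rate_bp <= 1120 → T6
loan_id=6: term_mo < 55 OR rate_bp <= 1120 → T6
loan_id=7: term_mo < 55 OR rate_bp <= 1120 → T6
loan_id=8: term_mo < 172 OR status = 'current' → T2
loan_id=9: term_mo < 344 → T3
loan_id=10: term_mo < 344 → T3
loan_id=11: term_mo < 172 OR status = 'current' → T2
loan_id=12: term_mo < 55 OR rate_bp <= 1120 → T6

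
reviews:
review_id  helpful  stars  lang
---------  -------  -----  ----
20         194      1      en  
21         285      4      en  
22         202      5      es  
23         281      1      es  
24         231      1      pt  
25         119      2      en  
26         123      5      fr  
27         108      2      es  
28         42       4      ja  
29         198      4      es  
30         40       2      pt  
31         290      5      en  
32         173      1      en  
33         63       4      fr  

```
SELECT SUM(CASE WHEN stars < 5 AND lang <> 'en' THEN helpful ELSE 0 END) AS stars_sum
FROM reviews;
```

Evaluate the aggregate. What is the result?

963

review_id=20: ✗
review_id=21: ✗
review_id=22: ✗
review_id=23: ✓ → 281
review_id=24: ✓ → 231
review_id=25: ✗
review_id=26: ✗
review_id=27: ✓ → 108
review_id=28: ✓ → 42
review_id=29: ✓ → 198
review_id=30: ✓ → 40
review_id=31: ✗
review_id=32: ✗
review_id=33: ✓ → 63
stars_sum = 281 + 231 + 108 + 42 + 198 + 40 + 63 = 963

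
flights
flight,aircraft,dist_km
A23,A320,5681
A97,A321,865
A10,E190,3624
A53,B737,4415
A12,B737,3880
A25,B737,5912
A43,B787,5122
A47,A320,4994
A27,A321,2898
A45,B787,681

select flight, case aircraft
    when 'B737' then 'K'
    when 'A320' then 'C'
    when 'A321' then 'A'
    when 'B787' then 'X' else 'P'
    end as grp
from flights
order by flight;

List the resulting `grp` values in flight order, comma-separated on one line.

P, K, C, K, A, X, X, C, K, A

flight=A10: ELSE → P
flight=A12: aircraft='B737' → K
flight=A23: aircraft='A320' → C
flight=A25: aircraft='B737' → K
flight=A27: aircraft='A321' → A
flight=A43: aircraft='B787' → X
flight=A45: aircraft='B787' → X
flight=A47: aircraft='A320' → C
flight=A53: aircraft='B737' → K
flight=A97: aircraft='A321' → A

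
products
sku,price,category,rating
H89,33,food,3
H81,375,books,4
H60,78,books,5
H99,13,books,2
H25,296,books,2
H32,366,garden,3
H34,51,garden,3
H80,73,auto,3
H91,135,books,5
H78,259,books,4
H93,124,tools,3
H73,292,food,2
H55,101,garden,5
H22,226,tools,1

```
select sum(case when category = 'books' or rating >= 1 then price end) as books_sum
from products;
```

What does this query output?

sku=H89: ✓ → 33
sku=H81: ✓ → 375
sku=H60: ✓ → 78
sku=H99: ✓ → 13
sku=H25: ✓ → 296
sku=H32: ✓ → 366
sku=H34: ✓ → 51
sku=H80: ✓ → 73
sku=H91: ✓ → 135
sku=H78: ✓ → 259
sku=H93: ✓ → 124
sku=H73: ✓ → 292
sku=H55: ✓ → 101
sku=H22: ✓ → 226
books_sum = 33 + 375 + 78 + 13 + 296 + 366 + 51 + 73 + 135 + 259 + 124 + 292 + 101 + 226 = 2422

2422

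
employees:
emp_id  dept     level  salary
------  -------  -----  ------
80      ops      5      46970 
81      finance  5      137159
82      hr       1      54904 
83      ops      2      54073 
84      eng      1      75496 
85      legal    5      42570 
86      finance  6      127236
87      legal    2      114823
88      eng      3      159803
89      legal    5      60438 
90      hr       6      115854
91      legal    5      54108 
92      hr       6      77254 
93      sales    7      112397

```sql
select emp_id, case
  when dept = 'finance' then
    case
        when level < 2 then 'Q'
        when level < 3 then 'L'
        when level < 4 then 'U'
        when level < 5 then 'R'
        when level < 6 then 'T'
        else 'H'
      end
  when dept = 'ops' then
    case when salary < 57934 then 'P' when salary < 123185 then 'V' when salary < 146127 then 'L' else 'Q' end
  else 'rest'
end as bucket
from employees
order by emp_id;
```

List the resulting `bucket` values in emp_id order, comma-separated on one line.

P, T, rest, P, rest, rest, H, rest, rest, rest, rest, rest, rest, rest

emp_id=80: dept='ops' → inner[salary < 57934] → P
emp_id=81: dept='finance' → inner[level < 6] → T
emp_id=82: dept='hr' → outer ELSE → rest
emp_id=83: dept='ops' → inner[salary < 57934] → P
emp_id=84: dept='eng' → outer ELSE → rest
emp_id=85: dept='legal' → outer ELSE → rest
emp_id=86: dept='finance' → inner[ELSE] → H
emp_id=87: dept='legal' → outer ELSE → rest
emp_id=88: dept='eng' → outer ELSE → rest
emp_id=89: dept='legal' → outer ELSE → rest
emp_id=90: dept='hr' → outer ELSE → rest
emp_id=91: dept='legal' → outer ELSE → rest
emp_id=92: dept='hr' → outer ELSE → rest
emp_id=93: dept='sales' → outer ELSE → rest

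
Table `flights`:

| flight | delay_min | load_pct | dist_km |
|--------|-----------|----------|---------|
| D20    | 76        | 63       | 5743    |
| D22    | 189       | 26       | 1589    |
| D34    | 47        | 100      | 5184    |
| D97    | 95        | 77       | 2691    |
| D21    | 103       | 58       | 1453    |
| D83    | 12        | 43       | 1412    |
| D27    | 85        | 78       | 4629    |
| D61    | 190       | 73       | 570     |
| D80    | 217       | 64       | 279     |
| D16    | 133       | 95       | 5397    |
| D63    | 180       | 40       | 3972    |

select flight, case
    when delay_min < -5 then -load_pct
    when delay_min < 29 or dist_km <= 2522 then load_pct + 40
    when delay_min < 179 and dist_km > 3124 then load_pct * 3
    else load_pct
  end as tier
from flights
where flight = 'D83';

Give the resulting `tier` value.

83

flight = D83: delay_min=12, load_pct=43, dist_km=1412.
delay_min < -5 → false
delay_min < 29 or dist_km <= 2522 → true → 83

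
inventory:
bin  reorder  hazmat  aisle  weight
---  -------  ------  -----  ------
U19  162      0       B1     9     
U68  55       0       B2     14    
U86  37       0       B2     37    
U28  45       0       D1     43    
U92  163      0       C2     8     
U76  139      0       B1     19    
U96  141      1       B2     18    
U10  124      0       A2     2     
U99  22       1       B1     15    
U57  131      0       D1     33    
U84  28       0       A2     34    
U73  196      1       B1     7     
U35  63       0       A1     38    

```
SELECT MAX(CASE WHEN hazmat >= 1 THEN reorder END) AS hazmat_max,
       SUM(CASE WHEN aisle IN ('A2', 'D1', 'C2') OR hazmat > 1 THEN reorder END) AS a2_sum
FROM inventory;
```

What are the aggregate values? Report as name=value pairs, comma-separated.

[hazmat_max: hazmat >= 1]
bin=U19: ✗
bin=U68: ✗
bin=U86: ✗
bin=U28: ✗
bin=U92: ✗
bin=U76: ✗
bin=U96: ✓ → 141
bin=U10: ✗
bin=U99: ✓ → 22
bin=U57: ✗
bin=U84: ✗
bin=U73: ✓ → 196
bin=U35: ✗
hazmat_max = MAX(141, 22, 196) = 196
—
[a2_sum: aisle IN ('A2', 'D1', 'C2') OR hazmat > 1]
bin=U19: ✗
bin=U68: ✗
bin=U86: ✗
bin=U28: ✓ → 45
bin=U92: ✓ → 163
bin=U76: ✗
bin=U96: ✗
bin=U10: ✓ → 124
bin=U99: ✗
bin=U57: ✓ → 131
bin=U84: ✓ → 28
bin=U73: ✗
bin=U35: ✗
a2_sum = 45 + 163 + 124 + 131 + 28 = 491

hazmat_max=196, a2_sum=491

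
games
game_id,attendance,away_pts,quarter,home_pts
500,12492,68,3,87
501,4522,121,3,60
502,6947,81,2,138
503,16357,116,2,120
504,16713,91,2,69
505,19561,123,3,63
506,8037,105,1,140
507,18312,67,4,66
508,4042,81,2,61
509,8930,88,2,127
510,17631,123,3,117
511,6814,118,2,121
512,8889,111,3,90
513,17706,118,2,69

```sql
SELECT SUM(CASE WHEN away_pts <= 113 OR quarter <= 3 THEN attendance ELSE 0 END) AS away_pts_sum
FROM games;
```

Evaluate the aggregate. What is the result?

166953

game_id=500: ✓ → 12492
game_id=501: ✓ → 4522
game_id=502: ✓ → 6947
game_id=503: ✓ → 16357
game_id=504: ✓ → 16713
game_id=505: ✓ → 19561
game_id=506: ✓ → 8037
game_id=507: ✓ → 18312
game_id=508: ✓ → 4042
game_id=509: ✓ → 8930
game_id=510: ✓ → 17631
game_id=511: ✓ → 6814
game_id=512: ✓ → 8889
game_id=513: ✓ → 17706
away_pts_sum = 12492 + 4522 + 6947 + 16357 + 16713 + 19561 + 8037 + 18312 + 4042 + 8930 + 17631 + 6814 + 8889 + 17706 = 166953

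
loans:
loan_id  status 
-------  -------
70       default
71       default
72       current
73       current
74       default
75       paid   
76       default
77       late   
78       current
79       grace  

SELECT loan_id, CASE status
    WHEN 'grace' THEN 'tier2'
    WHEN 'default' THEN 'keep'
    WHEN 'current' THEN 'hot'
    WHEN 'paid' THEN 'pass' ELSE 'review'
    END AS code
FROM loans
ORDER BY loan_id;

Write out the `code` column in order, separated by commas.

loan_id=70: status='default' → keep
loan_id=71: status='default' → keep
loan_id=72: status='current' → hot
loan_id=73: status='current' → hot
loan_id=74: status='default' → keep
loan_id=75: status='paid' → pass
loan_id=76: status='default' → keep
loan_id=77: ELSE → review
loan_id=78: status='current' → hot
loan_id=79: status='grace' → tier2

keep, keep, hot, hot, keep, pass, keep, review, hot, tier2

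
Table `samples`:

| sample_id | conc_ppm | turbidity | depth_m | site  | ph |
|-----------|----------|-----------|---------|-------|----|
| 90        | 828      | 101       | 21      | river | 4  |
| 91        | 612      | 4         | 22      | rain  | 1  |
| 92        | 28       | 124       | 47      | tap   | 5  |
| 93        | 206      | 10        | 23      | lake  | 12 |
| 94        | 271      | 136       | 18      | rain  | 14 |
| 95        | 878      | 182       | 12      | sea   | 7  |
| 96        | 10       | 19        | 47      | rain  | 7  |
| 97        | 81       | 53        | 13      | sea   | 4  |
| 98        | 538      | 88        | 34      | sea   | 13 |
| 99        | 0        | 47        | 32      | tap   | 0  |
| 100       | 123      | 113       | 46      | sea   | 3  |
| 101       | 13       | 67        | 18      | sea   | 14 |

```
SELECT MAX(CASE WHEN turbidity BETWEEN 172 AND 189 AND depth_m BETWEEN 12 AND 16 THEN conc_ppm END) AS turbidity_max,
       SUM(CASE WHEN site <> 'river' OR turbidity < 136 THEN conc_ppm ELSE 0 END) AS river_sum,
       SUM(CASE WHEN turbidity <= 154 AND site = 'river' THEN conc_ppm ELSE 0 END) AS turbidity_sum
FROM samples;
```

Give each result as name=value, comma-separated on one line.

[turbidity_max: turbidity BETWEEN 172 AND 189 AND depth_m BETWEEN 12 AND 16]
sample_id=90: ✗
sample_id=91: ✗
sample_id=92: ✗
sample_id=93: ✗
sample_id=94: ✗
sample_id=95: ✓ → 878
sample_id=96: ✗
sample_id=97: ✗
sample_id=98: ✗
sample_id=99: ✗
sample_id=100: ✗
sample_id=101: ✗
turbidity_max = MAX(878) = 878
—
[river_sum: site <> 'river' OR turbidity < 136]
sample_id=90: ✓ → 828
sample_id=91: ✓ → 612
sample_id=92: ✓ → 28
sample_id=93: ✓ → 206
sample_id=94: ✓ → 271
sample_id=95: ✓ → 878
sample_id=96: ✓ → 10
sample_id=97: ✓ → 81
sample_id=98: ✓ → 538
sample_id=99: ✓ → 0
sample_id=100: ✓ → 123
sample_id=101: ✓ → 13
river_sum = 828 + 612 + 28 + 206 + 271 + 878 + 10 + 81 + 538 + 123 + 13 = 3588
—
[turbidity_sum: turbidity <= 154 AND site = 'river']
sample_id=90: ✓ → 828
sample_id=91: ✗
sample_id=92: ✗
sample_id=93: ✗
sample_id=94: ✗
sample_id=95: ✗
sample_id=96: ✗
sample_id=97: ✗
sample_id=98: ✗
sample_id=99: ✗
sample_id=100: ✗
sample_id=101: ✗
turbidity_sum = 828

turbidity_max=878, river_sum=3588, turbidity_sum=828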